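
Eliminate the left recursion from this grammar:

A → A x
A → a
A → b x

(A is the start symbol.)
A → a A'
A → b x A'
A' → x A'
A' → ε

A is directly left-recursive. The standard transformation for
  A → A α₁ | ... | A α_m | β₁ | ... | β_n
is
  A  → β₁ A' | ... | β_n A'
  A' → α₁ A' | ... | α_m A' | ε

A → a becomes A → a A'
A → b x becomes A → b x A'
A → A x becomes A' → x A'
Add A' → ε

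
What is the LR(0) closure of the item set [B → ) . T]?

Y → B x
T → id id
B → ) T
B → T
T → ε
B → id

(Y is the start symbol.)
{ [B → ) . T], [T → . id id], [T → .] }

To compute CLOSURE, for each item [A → α.Bβ] where B is a non-terminal, add [B → .γ] for all productions B → γ; repeat for the newly added items until nothing changes.

Start with: [B → ) . T]
  [B → ) . T] has the dot before T: add [T → . id id], [T → .]
No further items can be added.

CLOSURE = { [B → ) . T], [T → . id id], [T → .] }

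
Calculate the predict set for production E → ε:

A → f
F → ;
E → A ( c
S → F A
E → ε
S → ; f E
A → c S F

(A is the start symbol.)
PREDICT(E → ε) = (FIRST(RHS) \ {ε}) ∪ (FOLLOW(E) if ε ∈ FIRST(RHS), i.e. RHS ⇒* ε)
The right-hand side is ε (FIRST(ε) = { ε }), so the predict set is FOLLOW(E) = { ';' }
PREDICT(E → ε) = { ';' }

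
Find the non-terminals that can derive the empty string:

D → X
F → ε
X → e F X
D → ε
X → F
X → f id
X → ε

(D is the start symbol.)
{ 'D', 'F', 'X' }

A non-terminal is nullable if it can derive ε (the empty string): either it has an ε-production, or it has a production whose right-hand side consists entirely of nullable non-terminals.

ε-productions: F → ε, D → ε, X → ε
So F, D, X are immediately nullable.
Every non-terminal is now nullable.
Nullable = { 'D', 'F', 'X' }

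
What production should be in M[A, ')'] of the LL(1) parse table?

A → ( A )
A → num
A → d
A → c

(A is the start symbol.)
Empty (error entry)

To find M[A, ')'], we find productions for A where ')' is in the predict set (PREDICT(N → α) = (FIRST(α) \ {ε}) ∪ (FOLLOW(N) if α ⇒* ε)).

A → ( A ): PREDICT = { '(' }
A → num: PREDICT = { 'num' }
A → d: PREDICT = { 'd' }
A → c: PREDICT = { 'c' }

M[A, ')'] is empty (no production applies)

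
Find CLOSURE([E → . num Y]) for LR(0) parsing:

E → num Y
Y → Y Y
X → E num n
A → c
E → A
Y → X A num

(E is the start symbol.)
Start with: [E → . num Y]
The dot precedes the terminal num, so nothing is added.

CLOSURE = { [E → . num Y] }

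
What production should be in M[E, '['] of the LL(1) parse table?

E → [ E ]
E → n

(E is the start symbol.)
E → [ E ]

To find M[E, '['], we find productions for E where '[' is in the predict set (PREDICT(N → α) = (FIRST(α) \ {ε}) ∪ (FOLLOW(N) if α ⇒* ε)).

E → [ E ]: PREDICT = { '[' }
  '[' is in predict set, so this production goes in M[E, '[']
E → n: PREDICT = { 'n' }

M[E, '['] = E → [ E ]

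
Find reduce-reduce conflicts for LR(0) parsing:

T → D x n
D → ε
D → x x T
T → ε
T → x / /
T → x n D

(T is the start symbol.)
Augment with T' → T and build the canonical LR(0) collection (I0 = CLOSURE({[T' → . T]}), then GOTO on every symbol after a dot until no new states appear). It has 13 states:
  I0: { [D → . x x T], [D → .], [T → . D x n], [T → . x / /], [T → . x n D], [T → .], [T' → . T] }  — shift, 2 reduces
  I1: { [T → D . x n] }  — shift
  I2: { [T' → T .] }  — accept
  I3: { [D → x . x T], [T → x . / /], [T → x . n D] }  — shift
  I4: { [T → x / . /] }  — shift
  I5: { [D → . x x T], [D → .], [T → x n . D] }  — shift, reduce
  I6: { [D → . x x T], [D → .], [D → x x . T], [T → . D x n], [T → . x / /], [T → . x n D], [T → .] }  — shift, 2 reduces
  I7: { [D → x x T .] }  — reduce
  I8: { [T → x n D .] }  — reduce
  I9: { [D → x . x T] }  — shift
  I10: { [T → x / / .] }  — reduce
  I11: { [T → D x . n] }  — shift
  I12: { [T → D x n .] }  — reduce

I0 contains complete items [D → .], [T → .] — reduce-reduce conflict.
I6 contains complete items [D → .], [T → .] — reduce-reduce conflict.

Answer: Yes — I0: [D → .] vs [T → .]; I6: [D → .] vs [T → .]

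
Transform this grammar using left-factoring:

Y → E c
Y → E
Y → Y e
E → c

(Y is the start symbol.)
Left-factoring transforms A → αβ₁ | αβ₂ into A → αA' and A' → β₁ | β₂
(α is the longest common prefix among the alternatives). Repeat until
no nonterminal has two alternatives with a common prefix.

Round 1: Y has alternatives sharing prefix 'E'. Introduce Y': Y → E Y'
  Add: Y' → c
  Add: Y' → ε

No remaining common prefixes — done.

Resulting grammar:
Y → E Y'
Y' → c
Y' → ε
Y → Y e
E → c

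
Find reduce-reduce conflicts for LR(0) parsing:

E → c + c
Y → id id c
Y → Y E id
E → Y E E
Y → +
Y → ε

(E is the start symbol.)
A reduce-reduce conflict occurs when an LR(0) state has two complete items [A → α .] and [B → β .] — both call for a reduction, and with no lookahead the parser cannot choose between them.

Augment with E' → E and build the canonical LR(0) collection (I0 = CLOSURE({[E' → . E]}), then GOTO on every symbol after a dot until no new states appear). It has 13 states:
  I0: { [E → . Y E E], [E → . c + c], [E' → . E], [Y → . +], [Y → . Y E id], [Y → . id id c], [Y → .] }  — shift, reduce
  I1: { [Y → + .] }  — reduce
  I2: { [E' → E .] }  — accept
  I3: { [E → . Y E E], [E → . c + c], [E → Y . E E], [Y → . +], [Y → . Y E id], [Y → . id id c], [Y → .], [Y → Y . E id] }  — shift, reduce
  I4: { [E → c . + c] }  — shift
  I5: { [Y → id . id c] }  — shift
  I6: { [Y → id id . c] }  — shift
  I7: { [Y → id id c .] }  — reduce
  I8: { [E → c + . c] }  — shift
  I9: { [E → c + c .] }  — reduce
  I10: { [E → . Y E E], [E → . c + c], [E → Y E . E], [Y → . +], [Y → . Y E id], [Y → . id id c], [Y → .], [Y → Y E . id] }  — shift, reduce
  I11: { [E → Y E E .] }  — reduce
  I12: { [Y → Y E id .], [Y → id . id c] }  — shift, reduce

No state contains more than one complete item.

Answer: No reduce-reduce conflicts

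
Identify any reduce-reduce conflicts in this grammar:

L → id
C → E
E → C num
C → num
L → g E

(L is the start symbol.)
Yes — I5: [C → E .] vs [L → g E .]

A reduce-reduce conflict occurs when an LR(0) state has two complete items [A → α .] and [B → β .] — both call for a reduction, and with no lookahead the parser cannot choose between them.

Augment with L' → L and build the canonical LR(0) collection (I0 = CLOSURE({[L' → . L]}), then GOTO on every symbol after a dot until no new states appear). It has 8 states:
  I0: { [L → . g E], [L → . id], [L' → . L] }  — shift
  I1: { [L' → L .] }  — accept
  I2: { [C → . E], [C → . num], [E → . C num], [L → g . E] }  — shift
  I3: { [L → id .] }  — reduce
  I4: { [E → C . num] }  — shift
  I5: { [C → E .], [L → g E .] }  — 2 reduces
  I6: { [C → num .] }  — reduce
  I7: { [E → C num .] }  — reduce

I5 contains complete items [C → E .], [L → g E .] — reduce-reduce conflict.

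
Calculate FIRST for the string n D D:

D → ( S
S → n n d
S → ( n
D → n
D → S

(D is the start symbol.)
{ 'n' }

To compute FIRST(n D D), process the symbols left to right:
Symbol n is a terminal. Add 'n' and stop.
FIRST(n D D) = { 'n' }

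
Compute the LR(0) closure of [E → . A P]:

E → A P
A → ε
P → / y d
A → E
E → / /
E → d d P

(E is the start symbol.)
{ [A → . E], [A → .], [E → . / /], [E → . A P], [E → . d d P] }

Start with: [E → . A P]
  [E → . A P] has the dot before A: add [A → .], [A → . E]
  [A → . E] has the dot before E: add [E → . / /], [E → . d d P]
No further items can be added.

CLOSURE = { [A → . E], [A → .], [E → . / /], [E → . A P], [E → . d d P] }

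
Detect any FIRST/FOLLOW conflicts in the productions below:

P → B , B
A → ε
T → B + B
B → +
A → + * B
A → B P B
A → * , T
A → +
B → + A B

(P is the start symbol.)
Nullable non-terminals: A.
FIRST sets used below: FIRST(B) = { '+' }

A: nullable alternative(s) A → ε; FOLLOW(A) = { '+' }
  A → ε: FIRST \ {ε} = { } — this is the only nullable alternative, skip
  A → + * B: FIRST \ {ε} = { '+' } — overlaps FOLLOW(A) on { '+' }: CONFLICT
  A → B P B: FIRST \ {ε} = { '+' } — overlaps FOLLOW(A) on { '+' }: CONFLICT
  A → * , T: FIRST \ {ε} = { '*' } — disjoint from FOLLOW(A)
  A → +: FIRST \ {ε} = { '+' } — overlaps FOLLOW(A) on { '+' }: CONFLICT

B, P, T have no nullable alternative, so no FIRST/FOLLOW check is needed there.

So the grammar has 3 FIRST/FOLLOW conflicts (marked CONFLICT above).

Answer: Yes. A → '+' '*' B with FOLLOW(A) on { '+' }; A → B P B with FOLLOW(A) on { '+' }; A → '+' with FOLLOW(A) on { '+' }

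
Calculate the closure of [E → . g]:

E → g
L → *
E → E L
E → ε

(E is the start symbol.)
{ [E → . g] }

Start with: [E → . g]
The dot precedes the terminal g, so nothing is added.

CLOSURE = { [E → . g] }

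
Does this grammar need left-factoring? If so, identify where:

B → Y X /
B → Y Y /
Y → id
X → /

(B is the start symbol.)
Yes, B has productions with common prefix 'Y'

Left-factoring is needed when two productions for the same non-terminal
share a common prefix on the right-hand side.

Productions for B:
  B → Y X /
  B → Y Y /

Found common prefix 'Y' in productions for B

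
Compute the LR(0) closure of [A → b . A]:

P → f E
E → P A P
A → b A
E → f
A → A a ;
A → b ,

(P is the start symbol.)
{ [A → . A a ;], [A → . b ,], [A → . b A], [A → b . A] }

Start with: [A → b . A]
  [A → b . A] has the dot before A: add [A → . b A], [A → . A a ;], [A → . b ,]
No further items can be added.

CLOSURE = { [A → . A a ;], [A → . b ,], [A → . b A], [A → b . A] }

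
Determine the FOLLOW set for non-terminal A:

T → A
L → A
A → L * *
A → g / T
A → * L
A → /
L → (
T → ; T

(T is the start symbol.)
To compute FOLLOW(A), find every occurrence of A on a right-hand side N → α A β: add FIRST(β) \ {ε}, and if β is empty or nullable also add FOLLOW(N). Iterate to a fixed point.

In T → A: A is at the end, add FOLLOW(T)
In L → A: A is at the end, add FOLLOW(L)

The FOLLOW sets referred to above (computed the same way, to a fixed point):
  FOLLOW(T) = { $, '*' }
  FOLLOW(L) = { $, '*' }

Taking the union: FOLLOW(A) = { $, '*' }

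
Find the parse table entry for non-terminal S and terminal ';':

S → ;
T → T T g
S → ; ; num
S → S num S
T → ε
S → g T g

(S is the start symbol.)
S → ;, S → ; ; num, S → S num S

To find M[S, ';'], we find productions for S where ';' is in the predict set (PREDICT(N → α) = (FIRST(α) \ {ε}) ∪ (FOLLOW(N) if α ⇒* ε)).

Relevant sets:
  FIRST(S) = { ';', 'g' }

S → ;: PREDICT = { ';' }
  ';' is in predict set, so this production goes in M[S, ';']
S → ; ; num: PREDICT = { ';' }
  ';' is in predict set, so this production goes in M[S, ';']
S → S num S: PREDICT = { ';', 'g' }
  ';' is in predict set, so this production goes in M[S, ';']
S → g T g: PREDICT = { 'g' }

M[S, ';'] = S → ;, S → ; ; num, S → S num S  (a multiply-defined cell — the grammar is not LL(1))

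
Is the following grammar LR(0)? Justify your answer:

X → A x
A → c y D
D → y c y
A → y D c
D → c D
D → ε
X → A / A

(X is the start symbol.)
No. Shift-reduce conflict between [D → .] and [D → . c D]

Augment with X' → X and build the canonical LR(0) collection (I0 = CLOSURE({[X' → . X]}), then GOTO on every symbol after a dot until no new states appear). It has 17 states:
  I0: { [A → . c y D], [A → . y D c], [X → . A / A], [X → . A x], [X' → . X] }  — shift
  I1: { [X → A . / A], [X → A . x] }  — shift
  I2: { [X' → X .] }  — accept
  I3: { [A → c . y D] }  — shift
  I4: { [A → y . D c], [D → . c D], [D → . y c y], [D → .] }  — shift, reduce
  I5: { [A → y D . c] }  — shift
  I6: { [D → . c D], [D → . y c y], [D → .], [D → c . D] }  — shift, reduce
  I7: { [D → y . c y] }  — shift
  I8: { [D → y c . y] }  — shift
  I9: { [D → y c y .] }  — reduce
  I10: { [D → c D .] }  — reduce
  I11: { [A → y D c .] }  — reduce
  I12: { [A → c y . D], [D → . c D], [D → . y c y], [D → .] }  — shift, reduce
  I13: { [A → c y D .] }  — reduce
  I14: { [A → . c y D], [A → . y D c], [X → A / . A] }  — shift
  I15: { [X → A x .] }  — reduce
  I16: { [X → A / A .] }  — reduce

Conflict in state I4:
  Shift-reduce conflict between [D → .] and [D → . c D]
So the grammar is NOT LR(0).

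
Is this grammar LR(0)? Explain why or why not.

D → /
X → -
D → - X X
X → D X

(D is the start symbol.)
A grammar is LR(0) if no state in the canonical LR(0) collection has:
  - both a shift item (dot before a terminal) and a complete item (shift-reduce conflict), or
  - two or more complete items (reduce-reduce conflict; the accept item [D' → D .] counts as a complete item here).

Augment with D' → D and build the canonical LR(0) collection (I0 = CLOSURE({[D' → . D]}), then GOTO on every symbol after a dot until no new states appear). It has 9 states:
  I0: { [D → . - X X], [D → . /], [D' → . D] }  — shift
  I1: { [D → - . X X], [D → . - X X], [D → . /], [X → . -], [X → . D X] }  — shift
  I2: { [D → / .] }  — reduce
  I3: { [D' → D .] }  — accept
  I4: { [D → - . X X], [D → . - X X], [D → . /], [X → - .], [X → . -], [X → . D X] }  — shift, reduce
  I5: { [D → . - X X], [D → . /], [X → . -], [X → . D X], [X → D . X] }  — shift
  I6: { [D → - X . X], [D → . - X X], [D → . /], [X → . -], [X → . D X] }  — shift
  I7: { [D → - X X .] }  — reduce
  I8: { [X → D X .] }  — reduce

Conflict in state I4:
  Shift-reduce conflict between [X → - .] and [D → . - X X]
So the grammar is NOT LR(0).

Answer: No. Shift-reduce conflict between [X → - .] and [D → . - X X]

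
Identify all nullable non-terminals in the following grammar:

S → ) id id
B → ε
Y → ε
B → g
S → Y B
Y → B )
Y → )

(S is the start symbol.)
A non-terminal is nullable if it can derive ε (the empty string): either it has an ε-production, or it has a production whose right-hand side consists entirely of nullable non-terminals.

ε-productions: B → ε, Y → ε
So B, Y are immediately nullable.
S → Y B: every symbol on the right is nullable, so S is nullable too.
Every non-terminal is now nullable.
Nullable = { 'B', 'S', 'Y' }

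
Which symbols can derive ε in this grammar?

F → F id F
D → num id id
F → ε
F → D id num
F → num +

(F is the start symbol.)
ε-productions: F → ε
So F is immediately nullable.
No further non-terminal can be added: every production for the remaining non-terminals contains a terminal or a non-nullable non-terminal.
Nullable = { 'F' }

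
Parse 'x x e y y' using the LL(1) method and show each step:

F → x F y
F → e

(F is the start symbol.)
Stack is shown with the top on the left.

Stack      Input        Action
------------------------------
F $        x x e y y $  output F → x F y
x F y $    x x e y y $  match 'x'
F y $      x e y y $    output F → x F y
x F y y $  x e y y $    match 'x'
F y y $    e y y $      output F → e
e y y $    e y y $      match 'e'
y y $      y y $        match 'y'
y $        y $          match 'y'
$          $            accept

The string is accepted.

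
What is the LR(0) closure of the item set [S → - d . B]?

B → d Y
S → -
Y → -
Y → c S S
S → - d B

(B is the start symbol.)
{ [B → . d Y], [S → - d . B] }

Start with: [S → - d . B]
  [S → - d . B] has the dot before B: add [B → . d Y]
No further items can be added.

CLOSURE = { [B → . d Y], [S → - d . B] }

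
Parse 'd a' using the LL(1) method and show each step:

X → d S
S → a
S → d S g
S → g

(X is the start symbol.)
LL(1) parsing maintains a stack (initially the start symbol over $) and the input. At each step: if the stack top is a terminal, match it against the current input token; if it is a non-terminal N, replace it with the RHS of M[N, lookahead] (the unique production whose predict set contains the lookahead).

Stack is shown with the top on the left.

Stack  Input  Action
--------------------
X $    d a $  output X → d S
d S $  d a $  match 'd'
S $    a $    output S → a
a $    a $    match 'a'
$      $      accept

The string is accepted.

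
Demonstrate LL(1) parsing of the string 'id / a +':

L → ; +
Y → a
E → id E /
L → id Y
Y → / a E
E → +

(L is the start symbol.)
LL(1) parsing maintains a stack (initially the start symbol over $) and the input. At each step: if the stack top is a terminal, match it against the current input token; if it is a non-terminal N, replace it with the RHS of M[N, lookahead] (the unique production whose predict set contains the lookahead).

Stack is shown with the top on the left.

Stack    Input       Action
---------------------------
L $      id / a + $  output L → id Y
id Y $   id / a + $  match 'id'
Y $      / a + $     output Y → / a E
/ a E $  / a + $     match '/'
a E $    a + $       match 'a'
E $      + $         output E → +
+ $      + $         match '+'
$        $           accept

The string is accepted.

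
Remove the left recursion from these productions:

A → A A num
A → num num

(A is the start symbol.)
A → num num A'
A' → A num A'
A' → ε

A is directly left-recursive. The standard transformation for
  A → A α₁ | ... | A α_m | β₁ | ... | β_n
is
  A  → β₁ A' | ... | β_n A'
  A' → α₁ A' | ... | α_m A' | ε

A → num num becomes A → num num A'
A → A A num becomes A' → A num A'
Add A' → ε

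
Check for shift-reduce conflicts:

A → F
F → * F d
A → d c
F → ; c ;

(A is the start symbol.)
Augment with A' → A and build the canonical LR(0) collection (I0 = CLOSURE({[A' → . A]}), then GOTO on every symbol after a dot until no new states appear). It has 11 states:
  I0: { [A → . F], [A → . d c], [A' → . A], [F → . * F d], [F → . ; c ;] }  — shift
  I1: { [F → * . F d], [F → . * F d], [F → . ; c ;] }  — shift
  I2: { [F → ; . c ;] }  — shift
  I3: { [A' → A .] }  — accept
  I4: { [A → F .] }  — reduce
  I5: { [A → d . c] }  — shift
  I6: { [A → d c .] }  — reduce
  I7: { [F → ; c . ;] }  — shift
  I8: { [F → ; c ; .] }  — reduce
  I9: { [F → * F . d] }  — shift
  I10: { [F → * F d .] }  — reduce

No state contains both a complete item and a shift item.

Answer: No shift-reduce conflicts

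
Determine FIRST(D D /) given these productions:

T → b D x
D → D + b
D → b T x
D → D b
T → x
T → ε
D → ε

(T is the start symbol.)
{ '+', '/', 'b' }

FIRST sets of the non-terminals involved (from the grammar, by fixed-point iteration):
  FIRST(D) = { '+', 'b', ε }

To compute FIRST(D D /), process the symbols left to right:
Symbol D is a non-terminal. Add FIRST(D) \ {ε} = { '+', 'b' }
D is nullable (ε ∈ FIRST(D)), continue to the next symbol.
Symbol D is a non-terminal. Add FIRST(D) \ {ε} = { '+', 'b' }
D is nullable (ε ∈ FIRST(D)), continue to the next symbol.
Symbol / is a terminal. Add '/' and stop.
FIRST(D D /) = { '+', '/', 'b' }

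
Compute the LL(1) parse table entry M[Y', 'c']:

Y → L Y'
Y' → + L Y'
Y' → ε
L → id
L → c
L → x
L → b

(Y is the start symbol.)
To find M[Y', 'c'], we find productions for Y' where 'c' is in the predict set (PREDICT(N → α) = (FIRST(α) \ {ε}) ∪ (FOLLOW(N) if α ⇒* ε)).

Relevant sets:
  FOLLOW(Y') = { $ }

Y' → + L Y': PREDICT = { '+' }
Y' → ε: PREDICT = { $ }

M[Y', 'c'] is empty (no production applies)

Answer: Empty (error entry)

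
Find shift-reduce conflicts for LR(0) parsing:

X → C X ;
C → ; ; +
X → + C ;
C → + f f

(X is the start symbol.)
A shift-reduce conflict occurs when an LR(0) state has both:
  - a complete (reduce) item [A → α .] (dot at the end), and
  - a shift item [B → β . c γ] (dot before a terminal).

Augment with X' → X and build the canonical LR(0) collection (I0 = CLOSURE({[X' → . X]}), then GOTO on every symbol after a dot until no new states appear). It has 14 states:
  I0: { [C → . + f f], [C → . ; ; +], [X → . + C ;], [X → . C X ;], [X' → . X] }  — shift
  I1: { [C → + . f f], [C → . + f f], [C → . ; ; +], [X → + . C ;] }  — shift
  I2: { [C → ; . ; +] }  — shift
  I3: { [C → . + f f], [C → . ; ; +], [X → . + C ;], [X → . C X ;], [X → C . X ;] }  — shift
  I4: { [X' → X .] }  — accept
  I5: { [X → C X . ;] }  — shift
  I6: { [X → C X ; .] }  — reduce
  I7: { [C → ; ; . +] }  — shift
  I8: { [C → ; ; + .] }  — reduce
  I9: { [C → + . f f] }  — shift
  I10: { [X → + C . ;] }  — shift
  I11: { [C → + f . f] }  — shift
  I12: { [C → + f f .] }  — reduce
  I13: { [X → + C ; .] }  — reduce

No state contains both a complete item and a shift item.

Answer: No shift-reduce conflicts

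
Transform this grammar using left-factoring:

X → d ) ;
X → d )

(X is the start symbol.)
X → d ) X'
X' → ;
X' → ε

Left-factoring transforms A → αβ₁ | αβ₂ into A → αA' and A' → β₁ | β₂
(α is the longest common prefix among the alternatives). Repeat until
no nonterminal has two alternatives with a common prefix.

Round 1: X has alternatives sharing prefix 'd )'. Introduce X': X → d ) X'
  Add: X' → ;
  Add: X' → ε

No remaining common prefixes — done.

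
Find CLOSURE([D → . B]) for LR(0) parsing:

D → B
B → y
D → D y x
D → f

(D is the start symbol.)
To compute CLOSURE, for each item [A → α.Bβ] where B is a non-terminal, add [B → .γ] for all productions B → γ; repeat for the newly added items until nothing changes.

Start with: [D → . B]
  [D → . B] has the dot before B: add [B → . y]
No further items can be added.

CLOSURE = { [B → . y], [D → . B] }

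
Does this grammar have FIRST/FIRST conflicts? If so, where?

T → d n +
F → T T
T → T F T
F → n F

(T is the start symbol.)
FIRST sets of the non-terminals at (or reachable through a nullable prefix from) the front of some alternative:
  FIRST(T) = { 'd' }

Productions for T:
  T → d n +: FIRST = { 'd' }
  T → T F T: FIRST = { 'd' }
Productions for F:
  F → T T: FIRST = { 'd' }
  F → n F: FIRST = { 'n' }

Conflict for T: T → d n + and T → T F T
  Overlap: { 'd' }

Answer: Yes. T → d n '+' / T → T F T on { 'd' }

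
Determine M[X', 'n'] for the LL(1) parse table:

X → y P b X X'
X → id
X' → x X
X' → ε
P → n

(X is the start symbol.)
To find M[X', 'n'], we find productions for X' where 'n' is in the predict set (PREDICT(N → α) = (FIRST(α) \ {ε}) ∪ (FOLLOW(N) if α ⇒* ε)).

Relevant sets:
  FOLLOW(X') = { $, 'x' }

X' → x X: PREDICT = { 'x' }
X' → ε: PREDICT = { $, 'x' }

M[X', 'n'] is empty (no production applies)

Answer: Empty (error entry)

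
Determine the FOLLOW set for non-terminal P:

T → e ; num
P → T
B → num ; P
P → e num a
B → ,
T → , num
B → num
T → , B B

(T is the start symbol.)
{ $, ',', 'num' }

To compute FOLLOW(P), find every occurrence of P on a right-hand side N → α P β: add FIRST(β) \ {ε}, and if β is empty or nullable also add FOLLOW(N). Iterate to a fixed point.

In B → num ; P: P is at the end, add FOLLOW(B)

The FOLLOW sets referred to above (computed the same way, to a fixed point):
  FOLLOW(B) = { $, ',', 'num' }

Taking the union: FOLLOW(P) = { $, ',', 'num' }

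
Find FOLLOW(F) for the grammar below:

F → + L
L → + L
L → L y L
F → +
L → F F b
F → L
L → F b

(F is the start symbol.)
To compute FOLLOW(F), find every occurrence of F on a right-hand side N → α F β: add FIRST(β) \ {ε}, and if β is empty or nullable also add FOLLOW(N). Iterate to a fixed point.

F is the start symbol, so $ ∈ FOLLOW(F).
In L → F F b: F is followed by F b, add FIRST(F b) \ {ε} = { '+' }
In L → F F b: F is followed by b, add FIRST(b) \ {ε} = { 'b' }
In L → F b: F is followed by b, add FIRST(b) \ {ε} = { 'b' }

Taking the union: FOLLOW(F) = { $, '+', 'b' }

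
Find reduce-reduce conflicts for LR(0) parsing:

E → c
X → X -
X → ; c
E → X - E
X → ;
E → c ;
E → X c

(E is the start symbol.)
No reduce-reduce conflicts

Augment with E' → E and build the canonical LR(0) collection (I0 = CLOSURE({[E' → . E]}), then GOTO on every symbol after a dot until no new states appear). It has 10 states:
  I0: { [E → . X - E], [E → . X c], [E → . c ;], [E → . c], [E' → . E], [X → . ; c], [X → . ;], [X → . X -] }  — shift
  I1: { [X → ; . c], [X → ; .] }  — shift, reduce
  I2: { [E' → E .] }  — accept
  I3: { [E → X . - E], [E → X . c], [X → X . -] }  — shift
  I4: { [E → c . ;], [E → c .] }  — shift, reduce
  I5: { [E → c ; .] }  — reduce
  I6: { [E → . X - E], [E → . X c], [E → . c ;], [E → . c], [E → X - . E], [X → . ; c], [X → . ;], [X → . X -], [X → X - .] }  — shift, reduce
  I7: { [E → X c .] }  — reduce
  I8: { [E → X - E .] }  — reduce
  I9: { [X → ; c .] }  — reduce

No state contains more than one complete item.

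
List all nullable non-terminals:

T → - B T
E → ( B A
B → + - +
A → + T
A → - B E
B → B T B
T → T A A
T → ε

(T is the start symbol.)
ε-productions: T → ε
So T is immediately nullable.
No further non-terminal can be added: every production for the remaining non-terminals contains a terminal or a non-nullable non-terminal.
Nullable = { 'T' }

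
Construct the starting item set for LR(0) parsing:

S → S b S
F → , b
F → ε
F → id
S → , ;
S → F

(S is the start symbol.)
{ [F → . , b], [F → . id], [F → .], [S → . , ;], [S → . F], [S → . S b S], [S' → . S] }

First, augment the grammar with S' → S
I₀ = CLOSURE({ [S' → . S] }):
  [S' → . S] has the dot before S: add [S → . S b S], [S → . , ;], [S → . F]
  [S → . F] has the dot before F: add [F → . , b], [F → .], [F → . id]
No further items can be added.

I₀ = { [F → . , b], [F → . id], [F → .], [S → . , ;], [S → . F], [S → . S b S], [S' → . S] }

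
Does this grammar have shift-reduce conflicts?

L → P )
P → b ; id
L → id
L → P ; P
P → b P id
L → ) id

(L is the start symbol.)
No shift-reduce conflicts

Augment with L' → L and build the canonical LR(0) collection (I0 = CLOSURE({[L' → . L]}), then GOTO on every symbol after a dot until no new states appear). It has 14 states:
  I0: { [L → . ) id], [L → . P )], [L → . P ; P], [L → . id], [L' → . L], [P → . b ; id], [P → . b P id] }  — shift
  I1: { [L → ) . id] }  — shift
  I2: { [L' → L .] }  — accept
  I3: { [L → P . )], [L → P . ; P] }  — shift
  I4: { [P → . b ; id], [P → . b P id], [P → b . ; id], [P → b . P id] }  — shift
  I5: { [L → id .] }  — reduce
  I6: { [P → b ; . id] }  — shift
  I7: { [P → b P . id] }  — shift
  I8: { [P → b P id .] }  — reduce
  I9: { [P → b ; id .] }  — reduce
  I10: { [L → P ) .] }  — reduce
  I11: { [L → P ; . P], [P → . b ; id], [P → . b P id] }  — shift
  I12: { [L → P ; P .] }  — reduce
  I13: { [L → ) id .] }  — reduce

No state contains both a complete item and a shift item.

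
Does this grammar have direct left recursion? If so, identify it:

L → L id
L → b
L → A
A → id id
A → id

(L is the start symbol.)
Yes, L is left-recursive

Direct left recursion occurs when N → N α for some non-terminal N (the right-hand side begins with the left-hand side itself).

L → L id: LEFT RECURSIVE (starts with L)
L → b: starts with b
L → A: starts with A
A → id id: starts with id
A → id: starts with id

The grammar has direct left recursion on: L.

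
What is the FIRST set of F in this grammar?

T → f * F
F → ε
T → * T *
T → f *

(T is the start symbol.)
{ ε }

From F → ε:
  - ε-production, so ε ∈ FIRST(F)

Collecting: FIRST(F) = { ε }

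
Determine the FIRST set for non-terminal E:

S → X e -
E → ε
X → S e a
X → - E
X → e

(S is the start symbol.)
From E → ε:
  - ε-production, so ε ∈ FIRST(E)

Collecting: FIRST(E) = { ε }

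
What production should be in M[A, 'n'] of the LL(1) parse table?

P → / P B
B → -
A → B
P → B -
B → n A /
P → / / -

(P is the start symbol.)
A → B

To find M[A, 'n'], we find productions for A where 'n' is in the predict set (PREDICT(N → α) = (FIRST(α) \ {ε}) ∪ (FOLLOW(N) if α ⇒* ε)).

Relevant sets:
  FIRST(B) = { '-', 'n' }

A → B: PREDICT = { '-', 'n' }
  'n' is in predict set, so this production goes in M[A, 'n']

M[A, 'n'] = A → B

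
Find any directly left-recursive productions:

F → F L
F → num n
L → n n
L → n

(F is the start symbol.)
Yes, F is left-recursive

F → F L: LEFT RECURSIVE (starts with F)
F → num n: starts with num
L → n n: starts with n
L → n: starts with n

The grammar has direct left recursion on: F.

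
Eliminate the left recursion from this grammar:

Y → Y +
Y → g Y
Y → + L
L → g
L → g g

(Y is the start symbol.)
Y → g Y Y'
Y → + L Y'
Y' → + Y'
Y' → ε
L → g
L → g g

Y is directly left-recursive. The standard transformation for
  A → A α₁ | ... | A α_m | β₁ | ... | β_n
is
  A  → β₁ A' | ... | β_n A'
  A' → α₁ A' | ... | α_m A' | ε

Y → g Y becomes Y → g Y Y'
Y → + L becomes Y → + L Y'
Y → Y + becomes Y' → + Y'
Add Y' → ε

Productions for other non-terminals are unchanged:
  L → g
  L → g g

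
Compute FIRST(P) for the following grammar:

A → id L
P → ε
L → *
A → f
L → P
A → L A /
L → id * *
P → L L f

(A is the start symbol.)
{ '*', 'f', 'id', ε }

To compute FIRST(P), examine every production with P on the left-hand side, reading each right-hand side left to right until a non-nullable symbol is reached.

FIRST sets of the other non-terminals involved (by the same procedure, iterated to a fixed point):
  FIRST(L) = { '*', 'f', 'id', ε }

From P → ε:
  - ε-production, so ε ∈ FIRST(P)
From P → L L f:
  - L is a non-terminal: add FIRST(L) \ {ε} = { '*', 'f', 'id' }
    L is nullable, so continue to the next symbol
  - L is a non-terminal: add FIRST(L) \ {ε} = { '*', 'f', 'id' }
    L is nullable, so continue to the next symbol
  - f is a terminal: add 'f' and stop

Collecting: FIRST(P) = { '*', 'f', 'id', ε }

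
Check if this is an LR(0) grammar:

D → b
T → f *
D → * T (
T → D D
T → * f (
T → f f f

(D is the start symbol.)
Augment with D' → D and build the canonical LR(0) collection (I0 = CLOSURE({[D' → . D]}), then GOTO on every symbol after a dot until no new states appear). It has 15 states:
  I0: { [D → . * T (], [D → . b], [D' → . D] }  — shift
  I1: { [D → * . T (], [D → . * T (], [D → . b], [T → . * f (], [T → . D D], [T → . f *], [T → . f f f] }  — shift
  I2: { [D' → D .] }  — accept
  I3: { [D → b .] }  — reduce
  I4: { [D → * . T (], [D → . * T (], [D → . b], [T → * . f (], [T → . * f (], [T → . D D], [T → . f *], [T → . f f f] }  — shift
  I5: { [D → . * T (], [D → . b], [T → D . D] }  — shift
  I6: { [D → * T . (] }  — shift
  I7: { [T → f . *], [T → f . f f] }  — shift
  I8: { [T → f * .] }  — reduce
  I9: { [T → f f . f] }  — shift
  I10: { [T → f f f .] }  — reduce
  I11: { [D → * T ( .] }  — reduce
  I12: { [T → D D .] }  — reduce
  I13: { [T → * f . (], [T → f . *], [T → f . f f] }  — shift
  I14: { [T → * f ( .] }  — reduce

Every state is either a pure shift/goto state or contains exactly one complete item and nothing to shift — no conflicts. The grammar is LR(0).

Answer: Yes, the grammar is LR(0)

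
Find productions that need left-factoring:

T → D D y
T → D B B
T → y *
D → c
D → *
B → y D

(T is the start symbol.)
Yes, T has productions with common prefix 'D'

Left-factoring is needed when two productions for the same non-terminal
share a common prefix on the right-hand side.

Productions for T:
  T → D D y
  T → D B B
  T → y *
Productions for D:
  D → c
  D → *

Found common prefix 'D' in productions for T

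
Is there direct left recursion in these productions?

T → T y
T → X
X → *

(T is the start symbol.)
Yes, T is left-recursive

Direct left recursion occurs when N → N α for some non-terminal N (the right-hand side begins with the left-hand side itself).

T → T y: LEFT RECURSIVE (starts with T)
T → X: starts with X
X → *: starts with '*'

The grammar has direct left recursion on: T.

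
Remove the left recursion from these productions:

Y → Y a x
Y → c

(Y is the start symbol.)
Y → c Y'
Y' → a x Y'
Y' → ε

Y is directly left-recursive. The standard transformation for
  A → A α₁ | ... | A α_m | β₁ | ... | β_n
is
  A  → β₁ A' | ... | β_n A'
  A' → α₁ A' | ... | α_m A' | ε

Y → c becomes Y → c Y'
Y → Y a x becomes Y' → a x Y'
Add Y' → ε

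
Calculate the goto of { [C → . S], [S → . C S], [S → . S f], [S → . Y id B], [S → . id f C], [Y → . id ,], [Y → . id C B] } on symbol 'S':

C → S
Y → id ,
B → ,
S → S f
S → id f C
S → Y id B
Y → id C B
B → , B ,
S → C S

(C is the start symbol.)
GOTO(I, 'S') = CLOSURE({ [A → αX.β] : [A → α.Xβ] ∈ I, X = 'S' })

Items with dot before 'S', with the dot advanced:
  [C → . S] → [C → S .]
  [S → . S f] → [S → S . f]
Closure adds nothing (no advanced item has the dot before a non-terminal).

GOTO = { [C → S .], [S → S . f] }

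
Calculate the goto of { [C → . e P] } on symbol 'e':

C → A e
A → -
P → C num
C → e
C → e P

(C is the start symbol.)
{ [A → . -], [C → . A e], [C → . e P], [C → . e], [C → e . P], [P → . C num] }

GOTO(I, 'e') = CLOSURE({ [A → αX.β] : [A → α.Xβ] ∈ I, X = 'e' })

Items with dot before 'e', with the dot advanced:
  [C → . e P] → [C → e . P]
Closure of the advanced items:
  [C → e . P] has the dot before P: add [P → . C num]
  [P → . C num] has the dot before C: add [C → . A e], [C → . e], [C → . e P]
  [C → . A e] has the dot before A: add [A → . -]

GOTO = { [A → . -], [C → . A e], [C → . e P], [C → . e], [C → e . P], [P → . C num] }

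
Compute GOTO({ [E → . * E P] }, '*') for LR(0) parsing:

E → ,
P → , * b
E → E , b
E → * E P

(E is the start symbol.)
{ [E → * . E P], [E → . * E P], [E → . ,], [E → . E , b] }

GOTO(I, '*') = CLOSURE({ [A → αX.β] : [A → α.Xβ] ∈ I, X = '*' })

Items with dot before '*', with the dot advanced:
  [E → . * E P] → [E → * . E P]
Closure of the advanced items:
  [E → * . E P] has the dot before E: add [E → . ,], [E → . E , b], [E → . * E P]

GOTO = { [E → * . E P], [E → . * E P], [E → . ,], [E → . E , b] }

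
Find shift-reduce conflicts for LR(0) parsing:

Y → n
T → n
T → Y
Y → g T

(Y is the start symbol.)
No shift-reduce conflicts

A shift-reduce conflict occurs when an LR(0) state has both:
  - a complete (reduce) item [A → α .] (dot at the end), and
  - a shift item [B → β . c γ] (dot before a terminal).

Augment with Y' → Y and build the canonical LR(0) collection (I0 = CLOSURE({[Y' → . Y]}), then GOTO on every symbol after a dot until no new states appear). It has 7 states:
  I0: { [Y → . g T], [Y → . n], [Y' → . Y] }  — shift
  I1: { [Y' → Y .] }  — accept
  I2: { [T → . Y], [T → . n], [Y → . g T], [Y → . n], [Y → g . T] }  — shift
  I3: { [Y → n .] }  — reduce
  I4: { [Y → g T .] }  — reduce
  I5: { [T → Y .] }  — reduce
  I6: { [T → n .], [Y → n .] }  — 2 reduces

No state contains both a complete item and a shift item.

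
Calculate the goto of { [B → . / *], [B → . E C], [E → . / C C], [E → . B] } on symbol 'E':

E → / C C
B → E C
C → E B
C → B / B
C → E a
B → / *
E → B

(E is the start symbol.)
{ [B → . / *], [B → . E C], [B → E . C], [C → . B / B], [C → . E B], [C → . E a], [E → . / C C], [E → . B] }

GOTO(I, 'E') = CLOSURE({ [A → αX.β] : [A → α.Xβ] ∈ I, X = 'E' })

Items with dot before 'E', with the dot advanced:
  [B → . E C] → [B → E . C]
Closure of the advanced items:
  [B → E . C] has the dot before C: add [C → . E B], [C → . B / B], [C → . E a]
  [C → . E B] has the dot before E: add [E → . / C C], [E → . B]
  [C → . B / B] has the dot before B: add [B → . E C], [B → . / *]

GOTO = { [B → . / *], [B → . E C], [B → E . C], [C → . B / B], [C → . E B], [C → . E a], [E → . / C C], [E → . B] }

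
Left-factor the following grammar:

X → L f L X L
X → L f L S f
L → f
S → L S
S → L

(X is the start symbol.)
Left-factoring transforms A → αβ₁ | αβ₂ into A → αA' and A' → β₁ | β₂
(α is the longest common prefix among the alternatives). Repeat until
no nonterminal has two alternatives with a common prefix.

Round 1: X has alternatives sharing prefix 'L f L'. Introduce X': X → L f L X'
  Add: X' → X L
  Add: X' → S f

Round 2: S has alternatives sharing prefix 'L'. Introduce S': S → L S'
  Add: S' → S
  Add: S' → ε

No remaining common prefixes — done.

Resulting grammar:
X → L f L X'
X' → X L
X' → S f
L → f
S → L S'
S' → S
S' → ε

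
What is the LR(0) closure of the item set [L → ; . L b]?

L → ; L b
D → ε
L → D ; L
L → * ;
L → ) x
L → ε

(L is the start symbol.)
{ [D → .], [L → . ) x], [L → . * ;], [L → . ; L b], [L → . D ; L], [L → .], [L → ; . L b] }

Start with: [L → ; . L b]
  [L → ; . L b] has the dot before L: add [L → . ; L b], [L → . D ; L], [L → . * ;], [L → . ) x], [L → .]
  [L → . D ; L] has the dot before D: add [D → .]
No further items can be added.

CLOSURE = { [D → .], [L → . ) x], [L → . * ;], [L → . ; L b], [L → . D ; L], [L → .], [L → ; . L b] }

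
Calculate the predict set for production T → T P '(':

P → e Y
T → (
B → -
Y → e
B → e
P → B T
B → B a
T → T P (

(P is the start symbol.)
{ '(' }

PREDICT(T → T P '(') = (FIRST(RHS) \ {ε}) ∪ (FOLLOW(T) if ε ∈ FIRST(RHS), i.e. RHS ⇒* ε)
FIRST(T) = { '(' }
FIRST(T P '(') = { '(' }
ε ∉ FIRST(T P '('), so FOLLOW(T) is not added.
PREDICT(T → T P '(') = { '(' }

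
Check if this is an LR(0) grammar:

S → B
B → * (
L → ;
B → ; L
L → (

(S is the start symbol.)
A grammar is LR(0) if no state in the canonical LR(0) collection has:
  - both a shift item (dot before a terminal) and a complete item (shift-reduce conflict), or
  - two or more complete items (reduce-reduce conflict; the accept item [S' → S .] counts as a complete item here).

Augment with S' → S and build the canonical LR(0) collection (I0 = CLOSURE({[S' → . S]}), then GOTO on every symbol after a dot until no new states appear). It has 9 states:
  I0: { [B → . * (], [B → . ; L], [S → . B], [S' → . S] }  — shift
  I1: { [B → * . (] }  — shift
  I2: { [B → ; . L], [L → . (], [L → . ;] }  — shift
  I3: { [S → B .] }  — reduce
  I4: { [S' → S .] }  — accept
  I5: { [L → ( .] }  — reduce
  I6: { [L → ; .] }  — reduce
  I7: { [B → ; L .] }  — reduce
  I8: { [B → * ( .] }  — reduce

Every state is either a pure shift/goto state or contains exactly one complete item and nothing to shift — no conflicts. The grammar is LR(0).

Answer: Yes, the grammar is LR(0)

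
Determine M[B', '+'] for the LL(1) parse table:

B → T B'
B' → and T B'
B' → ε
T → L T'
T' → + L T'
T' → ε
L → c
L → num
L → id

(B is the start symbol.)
To find M[B', '+'], we find productions for B' where '+' is in the predict set (PREDICT(N → α) = (FIRST(α) \ {ε}) ∪ (FOLLOW(N) if α ⇒* ε)).

Relevant sets:
  FOLLOW(B') = { $ }

B' → and T B': PREDICT = { 'and' }
B' → ε: PREDICT = { $ }

M[B', '+'] is empty (no production applies)

Answer: Empty (error entry)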